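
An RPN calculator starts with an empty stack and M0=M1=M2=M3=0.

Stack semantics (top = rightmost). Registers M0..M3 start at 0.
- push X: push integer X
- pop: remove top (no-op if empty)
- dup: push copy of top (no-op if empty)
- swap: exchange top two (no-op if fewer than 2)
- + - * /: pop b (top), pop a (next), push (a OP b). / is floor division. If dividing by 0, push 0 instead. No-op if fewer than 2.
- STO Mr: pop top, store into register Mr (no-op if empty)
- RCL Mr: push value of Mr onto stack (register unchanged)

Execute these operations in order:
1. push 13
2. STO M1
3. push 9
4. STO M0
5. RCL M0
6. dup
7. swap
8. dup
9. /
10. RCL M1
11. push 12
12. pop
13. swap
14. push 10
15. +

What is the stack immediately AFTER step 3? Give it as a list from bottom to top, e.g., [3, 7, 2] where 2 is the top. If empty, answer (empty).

After op 1 (push 13): stack=[13] mem=[0,0,0,0]
After op 2 (STO M1): stack=[empty] mem=[0,13,0,0]
After op 3 (push 9): stack=[9] mem=[0,13,0,0]

[9]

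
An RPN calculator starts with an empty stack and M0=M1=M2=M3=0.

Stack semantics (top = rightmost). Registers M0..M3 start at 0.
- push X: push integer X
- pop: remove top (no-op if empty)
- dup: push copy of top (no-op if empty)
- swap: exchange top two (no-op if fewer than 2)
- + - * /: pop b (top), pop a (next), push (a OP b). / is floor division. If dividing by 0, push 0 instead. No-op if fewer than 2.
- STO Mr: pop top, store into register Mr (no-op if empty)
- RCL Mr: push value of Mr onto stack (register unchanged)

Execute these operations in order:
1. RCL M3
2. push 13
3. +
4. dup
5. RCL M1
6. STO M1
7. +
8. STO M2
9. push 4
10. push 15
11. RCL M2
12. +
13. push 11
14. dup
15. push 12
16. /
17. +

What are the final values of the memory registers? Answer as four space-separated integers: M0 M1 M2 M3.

Answer: 0 0 26 0

Derivation:
After op 1 (RCL M3): stack=[0] mem=[0,0,0,0]
After op 2 (push 13): stack=[0,13] mem=[0,0,0,0]
After op 3 (+): stack=[13] mem=[0,0,0,0]
After op 4 (dup): stack=[13,13] mem=[0,0,0,0]
After op 5 (RCL M1): stack=[13,13,0] mem=[0,0,0,0]
After op 6 (STO M1): stack=[13,13] mem=[0,0,0,0]
After op 7 (+): stack=[26] mem=[0,0,0,0]
After op 8 (STO M2): stack=[empty] mem=[0,0,26,0]
After op 9 (push 4): stack=[4] mem=[0,0,26,0]
After op 10 (push 15): stack=[4,15] mem=[0,0,26,0]
After op 11 (RCL M2): stack=[4,15,26] mem=[0,0,26,0]
After op 12 (+): stack=[4,41] mem=[0,0,26,0]
After op 13 (push 11): stack=[4,41,11] mem=[0,0,26,0]
After op 14 (dup): stack=[4,41,11,11] mem=[0,0,26,0]
After op 15 (push 12): stack=[4,41,11,11,12] mem=[0,0,26,0]
After op 16 (/): stack=[4,41,11,0] mem=[0,0,26,0]
After op 17 (+): stack=[4,41,11] mem=[0,0,26,0]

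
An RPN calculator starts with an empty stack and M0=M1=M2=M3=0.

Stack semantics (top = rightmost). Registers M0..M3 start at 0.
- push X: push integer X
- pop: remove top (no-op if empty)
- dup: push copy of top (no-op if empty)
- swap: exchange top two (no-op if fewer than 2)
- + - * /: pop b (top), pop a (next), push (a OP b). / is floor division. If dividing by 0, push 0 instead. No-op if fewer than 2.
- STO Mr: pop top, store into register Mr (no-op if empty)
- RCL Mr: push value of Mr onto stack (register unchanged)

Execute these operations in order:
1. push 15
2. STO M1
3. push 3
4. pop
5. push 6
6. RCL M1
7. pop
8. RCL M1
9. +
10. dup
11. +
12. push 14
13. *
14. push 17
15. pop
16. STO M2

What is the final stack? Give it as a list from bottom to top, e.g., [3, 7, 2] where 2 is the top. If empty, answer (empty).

Answer: (empty)

Derivation:
After op 1 (push 15): stack=[15] mem=[0,0,0,0]
After op 2 (STO M1): stack=[empty] mem=[0,15,0,0]
After op 3 (push 3): stack=[3] mem=[0,15,0,0]
After op 4 (pop): stack=[empty] mem=[0,15,0,0]
After op 5 (push 6): stack=[6] mem=[0,15,0,0]
After op 6 (RCL M1): stack=[6,15] mem=[0,15,0,0]
After op 7 (pop): stack=[6] mem=[0,15,0,0]
After op 8 (RCL M1): stack=[6,15] mem=[0,15,0,0]
After op 9 (+): stack=[21] mem=[0,15,0,0]
After op 10 (dup): stack=[21,21] mem=[0,15,0,0]
After op 11 (+): stack=[42] mem=[0,15,0,0]
After op 12 (push 14): stack=[42,14] mem=[0,15,0,0]
After op 13 (*): stack=[588] mem=[0,15,0,0]
After op 14 (push 17): stack=[588,17] mem=[0,15,0,0]
After op 15 (pop): stack=[588] mem=[0,15,0,0]
After op 16 (STO M2): stack=[empty] mem=[0,15,588,0]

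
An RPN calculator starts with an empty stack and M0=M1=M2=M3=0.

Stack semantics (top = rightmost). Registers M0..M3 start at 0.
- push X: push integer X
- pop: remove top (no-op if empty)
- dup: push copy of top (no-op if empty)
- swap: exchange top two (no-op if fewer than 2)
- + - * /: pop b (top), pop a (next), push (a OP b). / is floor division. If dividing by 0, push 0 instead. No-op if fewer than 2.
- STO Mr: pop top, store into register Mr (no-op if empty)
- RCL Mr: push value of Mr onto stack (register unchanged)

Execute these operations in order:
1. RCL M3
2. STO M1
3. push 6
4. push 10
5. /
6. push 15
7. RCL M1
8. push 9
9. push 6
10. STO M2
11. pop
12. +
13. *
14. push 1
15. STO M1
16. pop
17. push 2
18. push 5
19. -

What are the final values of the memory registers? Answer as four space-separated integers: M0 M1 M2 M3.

Answer: 0 1 6 0

Derivation:
After op 1 (RCL M3): stack=[0] mem=[0,0,0,0]
After op 2 (STO M1): stack=[empty] mem=[0,0,0,0]
After op 3 (push 6): stack=[6] mem=[0,0,0,0]
After op 4 (push 10): stack=[6,10] mem=[0,0,0,0]
After op 5 (/): stack=[0] mem=[0,0,0,0]
After op 6 (push 15): stack=[0,15] mem=[0,0,0,0]
After op 7 (RCL M1): stack=[0,15,0] mem=[0,0,0,0]
After op 8 (push 9): stack=[0,15,0,9] mem=[0,0,0,0]
After op 9 (push 6): stack=[0,15,0,9,6] mem=[0,0,0,0]
After op 10 (STO M2): stack=[0,15,0,9] mem=[0,0,6,0]
After op 11 (pop): stack=[0,15,0] mem=[0,0,6,0]
After op 12 (+): stack=[0,15] mem=[0,0,6,0]
After op 13 (*): stack=[0] mem=[0,0,6,0]
After op 14 (push 1): stack=[0,1] mem=[0,0,6,0]
After op 15 (STO M1): stack=[0] mem=[0,1,6,0]
After op 16 (pop): stack=[empty] mem=[0,1,6,0]
After op 17 (push 2): stack=[2] mem=[0,1,6,0]
After op 18 (push 5): stack=[2,5] mem=[0,1,6,0]
After op 19 (-): stack=[-3] mem=[0,1,6,0]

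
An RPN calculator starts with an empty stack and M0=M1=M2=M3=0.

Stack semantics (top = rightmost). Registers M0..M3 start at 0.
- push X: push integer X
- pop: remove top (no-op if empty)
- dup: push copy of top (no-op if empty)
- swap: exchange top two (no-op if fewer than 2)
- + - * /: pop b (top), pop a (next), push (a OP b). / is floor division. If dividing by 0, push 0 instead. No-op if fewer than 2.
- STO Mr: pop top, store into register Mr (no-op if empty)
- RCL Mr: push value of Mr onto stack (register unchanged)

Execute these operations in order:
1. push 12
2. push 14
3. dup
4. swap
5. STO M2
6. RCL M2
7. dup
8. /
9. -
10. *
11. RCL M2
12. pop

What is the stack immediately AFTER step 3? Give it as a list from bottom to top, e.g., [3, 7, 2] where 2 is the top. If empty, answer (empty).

After op 1 (push 12): stack=[12] mem=[0,0,0,0]
After op 2 (push 14): stack=[12,14] mem=[0,0,0,0]
After op 3 (dup): stack=[12,14,14] mem=[0,0,0,0]

[12, 14, 14]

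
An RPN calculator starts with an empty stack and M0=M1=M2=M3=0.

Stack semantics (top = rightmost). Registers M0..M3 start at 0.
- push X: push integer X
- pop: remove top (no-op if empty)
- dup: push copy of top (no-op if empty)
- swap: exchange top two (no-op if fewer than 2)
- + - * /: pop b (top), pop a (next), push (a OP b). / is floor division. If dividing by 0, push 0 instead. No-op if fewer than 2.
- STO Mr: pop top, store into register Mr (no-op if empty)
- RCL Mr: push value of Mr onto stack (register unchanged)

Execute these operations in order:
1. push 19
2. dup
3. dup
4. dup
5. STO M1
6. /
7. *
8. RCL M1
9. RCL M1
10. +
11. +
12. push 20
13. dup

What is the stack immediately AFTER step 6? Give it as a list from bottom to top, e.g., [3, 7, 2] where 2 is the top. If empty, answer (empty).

After op 1 (push 19): stack=[19] mem=[0,0,0,0]
After op 2 (dup): stack=[19,19] mem=[0,0,0,0]
After op 3 (dup): stack=[19,19,19] mem=[0,0,0,0]
After op 4 (dup): stack=[19,19,19,19] mem=[0,0,0,0]
After op 5 (STO M1): stack=[19,19,19] mem=[0,19,0,0]
After op 6 (/): stack=[19,1] mem=[0,19,0,0]

[19, 1]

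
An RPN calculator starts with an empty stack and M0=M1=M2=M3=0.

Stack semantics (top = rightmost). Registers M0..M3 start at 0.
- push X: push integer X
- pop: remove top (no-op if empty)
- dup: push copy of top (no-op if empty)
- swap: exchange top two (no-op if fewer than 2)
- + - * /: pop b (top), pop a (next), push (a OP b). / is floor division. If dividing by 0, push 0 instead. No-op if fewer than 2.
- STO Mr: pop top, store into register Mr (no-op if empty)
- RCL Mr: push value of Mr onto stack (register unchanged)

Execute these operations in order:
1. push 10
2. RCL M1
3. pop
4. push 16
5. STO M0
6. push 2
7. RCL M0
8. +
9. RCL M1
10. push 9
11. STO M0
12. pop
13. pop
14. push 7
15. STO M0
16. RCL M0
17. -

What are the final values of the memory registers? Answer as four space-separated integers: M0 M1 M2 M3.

Answer: 7 0 0 0

Derivation:
After op 1 (push 10): stack=[10] mem=[0,0,0,0]
After op 2 (RCL M1): stack=[10,0] mem=[0,0,0,0]
After op 3 (pop): stack=[10] mem=[0,0,0,0]
After op 4 (push 16): stack=[10,16] mem=[0,0,0,0]
After op 5 (STO M0): stack=[10] mem=[16,0,0,0]
After op 6 (push 2): stack=[10,2] mem=[16,0,0,0]
After op 7 (RCL M0): stack=[10,2,16] mem=[16,0,0,0]
After op 8 (+): stack=[10,18] mem=[16,0,0,0]
After op 9 (RCL M1): stack=[10,18,0] mem=[16,0,0,0]
After op 10 (push 9): stack=[10,18,0,9] mem=[16,0,0,0]
After op 11 (STO M0): stack=[10,18,0] mem=[9,0,0,0]
After op 12 (pop): stack=[10,18] mem=[9,0,0,0]
After op 13 (pop): stack=[10] mem=[9,0,0,0]
After op 14 (push 7): stack=[10,7] mem=[9,0,0,0]
After op 15 (STO M0): stack=[10] mem=[7,0,0,0]
After op 16 (RCL M0): stack=[10,7] mem=[7,0,0,0]
After op 17 (-): stack=[3] mem=[7,0,0,0]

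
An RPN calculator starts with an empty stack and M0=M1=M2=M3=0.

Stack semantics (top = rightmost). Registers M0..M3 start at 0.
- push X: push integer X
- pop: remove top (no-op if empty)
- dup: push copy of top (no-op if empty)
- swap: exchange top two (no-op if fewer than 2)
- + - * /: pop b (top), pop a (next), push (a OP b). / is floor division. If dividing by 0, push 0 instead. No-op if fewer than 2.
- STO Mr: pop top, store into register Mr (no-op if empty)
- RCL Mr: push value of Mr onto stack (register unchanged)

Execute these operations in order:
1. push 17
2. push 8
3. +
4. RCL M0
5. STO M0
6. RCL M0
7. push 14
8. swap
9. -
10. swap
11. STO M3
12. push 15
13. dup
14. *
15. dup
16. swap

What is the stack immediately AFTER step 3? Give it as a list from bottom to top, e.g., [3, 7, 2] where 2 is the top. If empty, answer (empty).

After op 1 (push 17): stack=[17] mem=[0,0,0,0]
After op 2 (push 8): stack=[17,8] mem=[0,0,0,0]
After op 3 (+): stack=[25] mem=[0,0,0,0]

[25]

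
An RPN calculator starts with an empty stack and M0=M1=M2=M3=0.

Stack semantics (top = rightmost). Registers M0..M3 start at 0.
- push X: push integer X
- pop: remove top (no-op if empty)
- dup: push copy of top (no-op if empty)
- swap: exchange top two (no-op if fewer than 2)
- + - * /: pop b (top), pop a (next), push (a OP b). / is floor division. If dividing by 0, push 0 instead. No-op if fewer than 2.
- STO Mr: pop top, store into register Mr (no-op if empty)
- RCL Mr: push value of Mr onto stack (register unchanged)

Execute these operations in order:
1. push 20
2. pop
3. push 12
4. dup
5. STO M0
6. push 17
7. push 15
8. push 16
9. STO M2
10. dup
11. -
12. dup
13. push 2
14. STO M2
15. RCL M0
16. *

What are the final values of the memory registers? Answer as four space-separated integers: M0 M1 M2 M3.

After op 1 (push 20): stack=[20] mem=[0,0,0,0]
After op 2 (pop): stack=[empty] mem=[0,0,0,0]
After op 3 (push 12): stack=[12] mem=[0,0,0,0]
After op 4 (dup): stack=[12,12] mem=[0,0,0,0]
After op 5 (STO M0): stack=[12] mem=[12,0,0,0]
After op 6 (push 17): stack=[12,17] mem=[12,0,0,0]
After op 7 (push 15): stack=[12,17,15] mem=[12,0,0,0]
After op 8 (push 16): stack=[12,17,15,16] mem=[12,0,0,0]
After op 9 (STO M2): stack=[12,17,15] mem=[12,0,16,0]
After op 10 (dup): stack=[12,17,15,15] mem=[12,0,16,0]
After op 11 (-): stack=[12,17,0] mem=[12,0,16,0]
After op 12 (dup): stack=[12,17,0,0] mem=[12,0,16,0]
After op 13 (push 2): stack=[12,17,0,0,2] mem=[12,0,16,0]
After op 14 (STO M2): stack=[12,17,0,0] mem=[12,0,2,0]
After op 15 (RCL M0): stack=[12,17,0,0,12] mem=[12,0,2,0]
After op 16 (*): stack=[12,17,0,0] mem=[12,0,2,0]

Answer: 12 0 2 0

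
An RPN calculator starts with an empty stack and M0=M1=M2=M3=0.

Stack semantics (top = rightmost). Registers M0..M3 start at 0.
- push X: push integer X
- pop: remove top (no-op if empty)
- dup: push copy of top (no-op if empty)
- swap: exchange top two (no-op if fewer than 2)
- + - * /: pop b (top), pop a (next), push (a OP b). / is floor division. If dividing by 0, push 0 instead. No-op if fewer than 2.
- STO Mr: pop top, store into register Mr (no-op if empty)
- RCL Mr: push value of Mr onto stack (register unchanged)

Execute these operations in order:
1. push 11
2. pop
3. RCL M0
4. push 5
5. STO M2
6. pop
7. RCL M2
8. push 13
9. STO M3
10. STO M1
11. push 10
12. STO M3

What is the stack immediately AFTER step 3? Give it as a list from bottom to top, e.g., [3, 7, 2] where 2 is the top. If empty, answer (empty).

After op 1 (push 11): stack=[11] mem=[0,0,0,0]
After op 2 (pop): stack=[empty] mem=[0,0,0,0]
After op 3 (RCL M0): stack=[0] mem=[0,0,0,0]

[0]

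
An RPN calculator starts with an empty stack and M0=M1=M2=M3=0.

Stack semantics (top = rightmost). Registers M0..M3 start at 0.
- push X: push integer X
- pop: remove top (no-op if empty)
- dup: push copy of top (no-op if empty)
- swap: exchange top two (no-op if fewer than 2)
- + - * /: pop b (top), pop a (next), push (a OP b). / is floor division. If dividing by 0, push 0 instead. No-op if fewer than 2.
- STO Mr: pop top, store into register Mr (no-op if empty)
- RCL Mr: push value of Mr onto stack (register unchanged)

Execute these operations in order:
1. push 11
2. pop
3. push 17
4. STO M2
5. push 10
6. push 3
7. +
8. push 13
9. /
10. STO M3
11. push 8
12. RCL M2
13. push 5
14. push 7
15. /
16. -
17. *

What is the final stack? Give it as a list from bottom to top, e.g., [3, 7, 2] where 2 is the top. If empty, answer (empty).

After op 1 (push 11): stack=[11] mem=[0,0,0,0]
After op 2 (pop): stack=[empty] mem=[0,0,0,0]
After op 3 (push 17): stack=[17] mem=[0,0,0,0]
After op 4 (STO M2): stack=[empty] mem=[0,0,17,0]
After op 5 (push 10): stack=[10] mem=[0,0,17,0]
After op 6 (push 3): stack=[10,3] mem=[0,0,17,0]
After op 7 (+): stack=[13] mem=[0,0,17,0]
After op 8 (push 13): stack=[13,13] mem=[0,0,17,0]
After op 9 (/): stack=[1] mem=[0,0,17,0]
After op 10 (STO M3): stack=[empty] mem=[0,0,17,1]
After op 11 (push 8): stack=[8] mem=[0,0,17,1]
After op 12 (RCL M2): stack=[8,17] mem=[0,0,17,1]
After op 13 (push 5): stack=[8,17,5] mem=[0,0,17,1]
After op 14 (push 7): stack=[8,17,5,7] mem=[0,0,17,1]
After op 15 (/): stack=[8,17,0] mem=[0,0,17,1]
After op 16 (-): stack=[8,17] mem=[0,0,17,1]
After op 17 (*): stack=[136] mem=[0,0,17,1]

Answer: [136]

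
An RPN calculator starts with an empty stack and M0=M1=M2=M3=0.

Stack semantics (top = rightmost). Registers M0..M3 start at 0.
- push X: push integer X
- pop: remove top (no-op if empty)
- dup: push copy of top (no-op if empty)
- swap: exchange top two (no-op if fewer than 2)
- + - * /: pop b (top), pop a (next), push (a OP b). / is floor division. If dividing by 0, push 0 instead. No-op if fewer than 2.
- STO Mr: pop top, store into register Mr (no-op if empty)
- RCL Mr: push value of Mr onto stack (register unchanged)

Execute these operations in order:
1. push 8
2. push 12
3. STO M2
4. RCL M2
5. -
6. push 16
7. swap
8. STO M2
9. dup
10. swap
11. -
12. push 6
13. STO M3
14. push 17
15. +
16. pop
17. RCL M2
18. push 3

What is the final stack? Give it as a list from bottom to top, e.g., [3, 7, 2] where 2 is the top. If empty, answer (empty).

Answer: [-4, 3]

Derivation:
After op 1 (push 8): stack=[8] mem=[0,0,0,0]
After op 2 (push 12): stack=[8,12] mem=[0,0,0,0]
After op 3 (STO M2): stack=[8] mem=[0,0,12,0]
After op 4 (RCL M2): stack=[8,12] mem=[0,0,12,0]
After op 5 (-): stack=[-4] mem=[0,0,12,0]
After op 6 (push 16): stack=[-4,16] mem=[0,0,12,0]
After op 7 (swap): stack=[16,-4] mem=[0,0,12,0]
After op 8 (STO M2): stack=[16] mem=[0,0,-4,0]
After op 9 (dup): stack=[16,16] mem=[0,0,-4,0]
After op 10 (swap): stack=[16,16] mem=[0,0,-4,0]
After op 11 (-): stack=[0] mem=[0,0,-4,0]
After op 12 (push 6): stack=[0,6] mem=[0,0,-4,0]
After op 13 (STO M3): stack=[0] mem=[0,0,-4,6]
After op 14 (push 17): stack=[0,17] mem=[0,0,-4,6]
After op 15 (+): stack=[17] mem=[0,0,-4,6]
After op 16 (pop): stack=[empty] mem=[0,0,-4,6]
After op 17 (RCL M2): stack=[-4] mem=[0,0,-4,6]
After op 18 (push 3): stack=[-4,3] mem=[0,0,-4,6]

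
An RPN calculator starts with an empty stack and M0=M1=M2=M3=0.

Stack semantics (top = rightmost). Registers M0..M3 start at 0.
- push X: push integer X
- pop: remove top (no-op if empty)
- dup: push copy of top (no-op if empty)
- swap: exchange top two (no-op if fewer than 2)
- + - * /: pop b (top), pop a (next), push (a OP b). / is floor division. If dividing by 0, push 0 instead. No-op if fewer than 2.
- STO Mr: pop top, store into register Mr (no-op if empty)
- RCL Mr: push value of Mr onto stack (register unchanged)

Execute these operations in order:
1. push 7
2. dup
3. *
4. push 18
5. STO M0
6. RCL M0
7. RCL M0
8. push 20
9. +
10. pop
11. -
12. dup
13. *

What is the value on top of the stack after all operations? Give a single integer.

Answer: 961

Derivation:
After op 1 (push 7): stack=[7] mem=[0,0,0,0]
After op 2 (dup): stack=[7,7] mem=[0,0,0,0]
After op 3 (*): stack=[49] mem=[0,0,0,0]
After op 4 (push 18): stack=[49,18] mem=[0,0,0,0]
After op 5 (STO M0): stack=[49] mem=[18,0,0,0]
After op 6 (RCL M0): stack=[49,18] mem=[18,0,0,0]
After op 7 (RCL M0): stack=[49,18,18] mem=[18,0,0,0]
After op 8 (push 20): stack=[49,18,18,20] mem=[18,0,0,0]
After op 9 (+): stack=[49,18,38] mem=[18,0,0,0]
After op 10 (pop): stack=[49,18] mem=[18,0,0,0]
After op 11 (-): stack=[31] mem=[18,0,0,0]
After op 12 (dup): stack=[31,31] mem=[18,0,0,0]
After op 13 (*): stack=[961] mem=[18,0,0,0]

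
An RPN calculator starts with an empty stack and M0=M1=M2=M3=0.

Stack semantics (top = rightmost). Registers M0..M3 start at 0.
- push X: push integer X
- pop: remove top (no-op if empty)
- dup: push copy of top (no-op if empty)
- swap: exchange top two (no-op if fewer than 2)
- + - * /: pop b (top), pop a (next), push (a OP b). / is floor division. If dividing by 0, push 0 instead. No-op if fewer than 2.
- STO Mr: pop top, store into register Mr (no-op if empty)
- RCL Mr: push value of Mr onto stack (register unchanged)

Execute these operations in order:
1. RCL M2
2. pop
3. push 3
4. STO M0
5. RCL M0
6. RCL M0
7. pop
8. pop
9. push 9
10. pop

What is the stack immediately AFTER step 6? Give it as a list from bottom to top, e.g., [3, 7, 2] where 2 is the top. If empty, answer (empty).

After op 1 (RCL M2): stack=[0] mem=[0,0,0,0]
After op 2 (pop): stack=[empty] mem=[0,0,0,0]
After op 3 (push 3): stack=[3] mem=[0,0,0,0]
After op 4 (STO M0): stack=[empty] mem=[3,0,0,0]
After op 5 (RCL M0): stack=[3] mem=[3,0,0,0]
After op 6 (RCL M0): stack=[3,3] mem=[3,0,0,0]

[3, 3]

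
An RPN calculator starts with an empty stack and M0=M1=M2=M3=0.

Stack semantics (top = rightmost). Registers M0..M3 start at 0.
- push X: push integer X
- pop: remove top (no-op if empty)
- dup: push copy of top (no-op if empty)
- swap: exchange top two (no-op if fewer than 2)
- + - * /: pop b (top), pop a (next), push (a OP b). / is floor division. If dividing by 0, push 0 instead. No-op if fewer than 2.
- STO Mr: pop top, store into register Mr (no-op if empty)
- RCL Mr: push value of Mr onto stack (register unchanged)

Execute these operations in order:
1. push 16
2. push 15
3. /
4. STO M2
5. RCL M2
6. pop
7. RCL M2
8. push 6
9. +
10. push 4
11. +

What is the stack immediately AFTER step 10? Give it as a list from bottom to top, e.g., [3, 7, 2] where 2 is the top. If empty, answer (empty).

After op 1 (push 16): stack=[16] mem=[0,0,0,0]
After op 2 (push 15): stack=[16,15] mem=[0,0,0,0]
After op 3 (/): stack=[1] mem=[0,0,0,0]
After op 4 (STO M2): stack=[empty] mem=[0,0,1,0]
After op 5 (RCL M2): stack=[1] mem=[0,0,1,0]
After op 6 (pop): stack=[empty] mem=[0,0,1,0]
After op 7 (RCL M2): stack=[1] mem=[0,0,1,0]
After op 8 (push 6): stack=[1,6] mem=[0,0,1,0]
After op 9 (+): stack=[7] mem=[0,0,1,0]
After op 10 (push 4): stack=[7,4] mem=[0,0,1,0]

[7, 4]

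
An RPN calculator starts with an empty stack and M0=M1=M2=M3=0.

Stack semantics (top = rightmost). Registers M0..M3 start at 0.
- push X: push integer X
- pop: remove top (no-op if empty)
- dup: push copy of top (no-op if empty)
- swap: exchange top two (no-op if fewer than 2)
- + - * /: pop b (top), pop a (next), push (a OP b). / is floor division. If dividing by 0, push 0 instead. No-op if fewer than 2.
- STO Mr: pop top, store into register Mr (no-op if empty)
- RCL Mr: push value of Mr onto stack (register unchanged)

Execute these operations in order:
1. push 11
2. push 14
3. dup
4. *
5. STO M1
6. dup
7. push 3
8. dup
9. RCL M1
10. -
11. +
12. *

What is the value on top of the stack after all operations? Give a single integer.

Answer: -2090

Derivation:
After op 1 (push 11): stack=[11] mem=[0,0,0,0]
After op 2 (push 14): stack=[11,14] mem=[0,0,0,0]
After op 3 (dup): stack=[11,14,14] mem=[0,0,0,0]
After op 4 (*): stack=[11,196] mem=[0,0,0,0]
After op 5 (STO M1): stack=[11] mem=[0,196,0,0]
After op 6 (dup): stack=[11,11] mem=[0,196,0,0]
After op 7 (push 3): stack=[11,11,3] mem=[0,196,0,0]
After op 8 (dup): stack=[11,11,3,3] mem=[0,196,0,0]
After op 9 (RCL M1): stack=[11,11,3,3,196] mem=[0,196,0,0]
After op 10 (-): stack=[11,11,3,-193] mem=[0,196,0,0]
After op 11 (+): stack=[11,11,-190] mem=[0,196,0,0]
After op 12 (*): stack=[11,-2090] mem=[0,196,0,0]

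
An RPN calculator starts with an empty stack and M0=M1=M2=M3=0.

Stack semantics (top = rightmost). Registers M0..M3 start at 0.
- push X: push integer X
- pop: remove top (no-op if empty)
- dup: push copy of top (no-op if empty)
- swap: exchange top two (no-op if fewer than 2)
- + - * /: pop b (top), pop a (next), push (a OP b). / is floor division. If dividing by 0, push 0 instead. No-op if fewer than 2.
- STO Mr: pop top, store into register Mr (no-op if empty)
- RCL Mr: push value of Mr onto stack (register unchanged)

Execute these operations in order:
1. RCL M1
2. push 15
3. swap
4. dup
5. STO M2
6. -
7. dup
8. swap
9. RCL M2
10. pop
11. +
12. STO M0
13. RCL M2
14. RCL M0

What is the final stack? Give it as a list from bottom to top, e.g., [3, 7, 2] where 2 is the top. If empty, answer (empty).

After op 1 (RCL M1): stack=[0] mem=[0,0,0,0]
After op 2 (push 15): stack=[0,15] mem=[0,0,0,0]
After op 3 (swap): stack=[15,0] mem=[0,0,0,0]
After op 4 (dup): stack=[15,0,0] mem=[0,0,0,0]
After op 5 (STO M2): stack=[15,0] mem=[0,0,0,0]
After op 6 (-): stack=[15] mem=[0,0,0,0]
After op 7 (dup): stack=[15,15] mem=[0,0,0,0]
After op 8 (swap): stack=[15,15] mem=[0,0,0,0]
After op 9 (RCL M2): stack=[15,15,0] mem=[0,0,0,0]
After op 10 (pop): stack=[15,15] mem=[0,0,0,0]
After op 11 (+): stack=[30] mem=[0,0,0,0]
After op 12 (STO M0): stack=[empty] mem=[30,0,0,0]
After op 13 (RCL M2): stack=[0] mem=[30,0,0,0]
After op 14 (RCL M0): stack=[0,30] mem=[30,0,0,0]

Answer: [0, 30]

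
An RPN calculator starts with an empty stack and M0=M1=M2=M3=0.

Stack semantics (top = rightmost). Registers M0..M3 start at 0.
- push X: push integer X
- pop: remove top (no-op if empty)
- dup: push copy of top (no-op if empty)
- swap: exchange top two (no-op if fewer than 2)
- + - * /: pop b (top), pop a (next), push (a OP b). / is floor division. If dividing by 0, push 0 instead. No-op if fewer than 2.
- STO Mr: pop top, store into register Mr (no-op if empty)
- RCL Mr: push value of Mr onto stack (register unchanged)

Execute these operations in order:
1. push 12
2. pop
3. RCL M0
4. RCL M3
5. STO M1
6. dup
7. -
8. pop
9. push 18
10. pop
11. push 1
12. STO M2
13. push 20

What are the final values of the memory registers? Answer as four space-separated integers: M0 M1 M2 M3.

After op 1 (push 12): stack=[12] mem=[0,0,0,0]
After op 2 (pop): stack=[empty] mem=[0,0,0,0]
After op 3 (RCL M0): stack=[0] mem=[0,0,0,0]
After op 4 (RCL M3): stack=[0,0] mem=[0,0,0,0]
After op 5 (STO M1): stack=[0] mem=[0,0,0,0]
After op 6 (dup): stack=[0,0] mem=[0,0,0,0]
After op 7 (-): stack=[0] mem=[0,0,0,0]
After op 8 (pop): stack=[empty] mem=[0,0,0,0]
After op 9 (push 18): stack=[18] mem=[0,0,0,0]
After op 10 (pop): stack=[empty] mem=[0,0,0,0]
After op 11 (push 1): stack=[1] mem=[0,0,0,0]
After op 12 (STO M2): stack=[empty] mem=[0,0,1,0]
After op 13 (push 20): stack=[20] mem=[0,0,1,0]

Answer: 0 0 1 0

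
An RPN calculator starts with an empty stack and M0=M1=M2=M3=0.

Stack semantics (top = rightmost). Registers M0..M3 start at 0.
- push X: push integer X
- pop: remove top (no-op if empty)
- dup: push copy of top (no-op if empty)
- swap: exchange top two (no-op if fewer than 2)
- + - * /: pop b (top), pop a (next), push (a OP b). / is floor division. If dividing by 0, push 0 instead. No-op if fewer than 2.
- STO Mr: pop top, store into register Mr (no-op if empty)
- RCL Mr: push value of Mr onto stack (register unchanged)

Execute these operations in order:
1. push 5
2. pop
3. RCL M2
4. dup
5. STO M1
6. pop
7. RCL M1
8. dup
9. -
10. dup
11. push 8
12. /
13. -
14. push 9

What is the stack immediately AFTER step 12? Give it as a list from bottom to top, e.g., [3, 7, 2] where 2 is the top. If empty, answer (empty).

After op 1 (push 5): stack=[5] mem=[0,0,0,0]
After op 2 (pop): stack=[empty] mem=[0,0,0,0]
After op 3 (RCL M2): stack=[0] mem=[0,0,0,0]
After op 4 (dup): stack=[0,0] mem=[0,0,0,0]
After op 5 (STO M1): stack=[0] mem=[0,0,0,0]
After op 6 (pop): stack=[empty] mem=[0,0,0,0]
After op 7 (RCL M1): stack=[0] mem=[0,0,0,0]
After op 8 (dup): stack=[0,0] mem=[0,0,0,0]
After op 9 (-): stack=[0] mem=[0,0,0,0]
After op 10 (dup): stack=[0,0] mem=[0,0,0,0]
After op 11 (push 8): stack=[0,0,8] mem=[0,0,0,0]
After op 12 (/): stack=[0,0] mem=[0,0,0,0]

[0, 0]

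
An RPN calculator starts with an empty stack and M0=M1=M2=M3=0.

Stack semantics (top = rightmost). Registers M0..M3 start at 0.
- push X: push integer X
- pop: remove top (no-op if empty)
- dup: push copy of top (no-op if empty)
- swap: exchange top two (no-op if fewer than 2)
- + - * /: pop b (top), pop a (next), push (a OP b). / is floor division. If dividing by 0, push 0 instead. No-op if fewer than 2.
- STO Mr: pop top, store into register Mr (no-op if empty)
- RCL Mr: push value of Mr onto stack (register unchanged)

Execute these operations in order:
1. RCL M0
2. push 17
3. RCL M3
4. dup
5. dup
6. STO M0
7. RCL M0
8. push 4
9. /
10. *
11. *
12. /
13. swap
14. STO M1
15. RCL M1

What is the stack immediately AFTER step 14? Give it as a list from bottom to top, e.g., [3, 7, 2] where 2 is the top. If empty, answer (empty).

After op 1 (RCL M0): stack=[0] mem=[0,0,0,0]
After op 2 (push 17): stack=[0,17] mem=[0,0,0,0]
After op 3 (RCL M3): stack=[0,17,0] mem=[0,0,0,0]
After op 4 (dup): stack=[0,17,0,0] mem=[0,0,0,0]
After op 5 (dup): stack=[0,17,0,0,0] mem=[0,0,0,0]
After op 6 (STO M0): stack=[0,17,0,0] mem=[0,0,0,0]
After op 7 (RCL M0): stack=[0,17,0,0,0] mem=[0,0,0,0]
After op 8 (push 4): stack=[0,17,0,0,0,4] mem=[0,0,0,0]
After op 9 (/): stack=[0,17,0,0,0] mem=[0,0,0,0]
After op 10 (*): stack=[0,17,0,0] mem=[0,0,0,0]
After op 11 (*): stack=[0,17,0] mem=[0,0,0,0]
After op 12 (/): stack=[0,0] mem=[0,0,0,0]
After op 13 (swap): stack=[0,0] mem=[0,0,0,0]
After op 14 (STO M1): stack=[0] mem=[0,0,0,0]

[0]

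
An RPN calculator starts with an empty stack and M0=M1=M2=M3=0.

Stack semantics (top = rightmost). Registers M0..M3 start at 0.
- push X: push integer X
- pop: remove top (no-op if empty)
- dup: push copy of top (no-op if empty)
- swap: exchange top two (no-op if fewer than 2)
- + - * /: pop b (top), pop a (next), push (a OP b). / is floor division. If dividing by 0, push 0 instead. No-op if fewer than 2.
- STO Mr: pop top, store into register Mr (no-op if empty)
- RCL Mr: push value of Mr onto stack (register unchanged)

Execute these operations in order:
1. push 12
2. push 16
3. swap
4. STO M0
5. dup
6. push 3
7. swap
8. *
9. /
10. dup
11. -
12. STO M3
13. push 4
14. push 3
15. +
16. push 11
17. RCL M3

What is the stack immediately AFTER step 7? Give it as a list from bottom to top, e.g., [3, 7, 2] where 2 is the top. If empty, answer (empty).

After op 1 (push 12): stack=[12] mem=[0,0,0,0]
After op 2 (push 16): stack=[12,16] mem=[0,0,0,0]
After op 3 (swap): stack=[16,12] mem=[0,0,0,0]
After op 4 (STO M0): stack=[16] mem=[12,0,0,0]
After op 5 (dup): stack=[16,16] mem=[12,0,0,0]
After op 6 (push 3): stack=[16,16,3] mem=[12,0,0,0]
After op 7 (swap): stack=[16,3,16] mem=[12,0,0,0]

[16, 3, 16]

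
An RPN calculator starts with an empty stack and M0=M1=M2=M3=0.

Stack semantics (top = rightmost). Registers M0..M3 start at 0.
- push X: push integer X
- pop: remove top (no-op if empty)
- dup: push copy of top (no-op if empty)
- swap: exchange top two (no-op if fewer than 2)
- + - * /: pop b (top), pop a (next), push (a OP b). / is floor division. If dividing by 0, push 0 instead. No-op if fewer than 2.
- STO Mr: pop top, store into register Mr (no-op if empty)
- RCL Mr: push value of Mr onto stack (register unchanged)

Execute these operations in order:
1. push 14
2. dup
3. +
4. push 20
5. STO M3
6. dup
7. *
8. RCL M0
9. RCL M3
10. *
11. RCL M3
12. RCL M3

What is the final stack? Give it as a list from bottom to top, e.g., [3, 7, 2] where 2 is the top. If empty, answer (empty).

After op 1 (push 14): stack=[14] mem=[0,0,0,0]
After op 2 (dup): stack=[14,14] mem=[0,0,0,0]
After op 3 (+): stack=[28] mem=[0,0,0,0]
After op 4 (push 20): stack=[28,20] mem=[0,0,0,0]
After op 5 (STO M3): stack=[28] mem=[0,0,0,20]
After op 6 (dup): stack=[28,28] mem=[0,0,0,20]
After op 7 (*): stack=[784] mem=[0,0,0,20]
After op 8 (RCL M0): stack=[784,0] mem=[0,0,0,20]
After op 9 (RCL M3): stack=[784,0,20] mem=[0,0,0,20]
After op 10 (*): stack=[784,0] mem=[0,0,0,20]
After op 11 (RCL M3): stack=[784,0,20] mem=[0,0,0,20]
After op 12 (RCL M3): stack=[784,0,20,20] mem=[0,0,0,20]

Answer: [784, 0, 20, 20]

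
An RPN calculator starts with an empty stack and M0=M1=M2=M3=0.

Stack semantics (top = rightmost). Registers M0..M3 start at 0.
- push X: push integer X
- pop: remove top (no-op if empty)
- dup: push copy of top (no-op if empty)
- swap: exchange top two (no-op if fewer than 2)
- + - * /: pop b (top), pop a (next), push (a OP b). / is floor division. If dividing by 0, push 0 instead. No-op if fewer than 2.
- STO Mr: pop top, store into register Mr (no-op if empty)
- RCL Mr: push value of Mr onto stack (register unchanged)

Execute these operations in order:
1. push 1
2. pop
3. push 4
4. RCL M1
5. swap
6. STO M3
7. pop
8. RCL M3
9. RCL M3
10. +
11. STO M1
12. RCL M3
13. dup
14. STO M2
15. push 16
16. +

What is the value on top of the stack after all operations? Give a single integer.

Answer: 20

Derivation:
After op 1 (push 1): stack=[1] mem=[0,0,0,0]
After op 2 (pop): stack=[empty] mem=[0,0,0,0]
After op 3 (push 4): stack=[4] mem=[0,0,0,0]
After op 4 (RCL M1): stack=[4,0] mem=[0,0,0,0]
After op 5 (swap): stack=[0,4] mem=[0,0,0,0]
After op 6 (STO M3): stack=[0] mem=[0,0,0,4]
After op 7 (pop): stack=[empty] mem=[0,0,0,4]
After op 8 (RCL M3): stack=[4] mem=[0,0,0,4]
After op 9 (RCL M3): stack=[4,4] mem=[0,0,0,4]
After op 10 (+): stack=[8] mem=[0,0,0,4]
After op 11 (STO M1): stack=[empty] mem=[0,8,0,4]
After op 12 (RCL M3): stack=[4] mem=[0,8,0,4]
After op 13 (dup): stack=[4,4] mem=[0,8,0,4]
After op 14 (STO M2): stack=[4] mem=[0,8,4,4]
After op 15 (push 16): stack=[4,16] mem=[0,8,4,4]
After op 16 (+): stack=[20] mem=[0,8,4,4]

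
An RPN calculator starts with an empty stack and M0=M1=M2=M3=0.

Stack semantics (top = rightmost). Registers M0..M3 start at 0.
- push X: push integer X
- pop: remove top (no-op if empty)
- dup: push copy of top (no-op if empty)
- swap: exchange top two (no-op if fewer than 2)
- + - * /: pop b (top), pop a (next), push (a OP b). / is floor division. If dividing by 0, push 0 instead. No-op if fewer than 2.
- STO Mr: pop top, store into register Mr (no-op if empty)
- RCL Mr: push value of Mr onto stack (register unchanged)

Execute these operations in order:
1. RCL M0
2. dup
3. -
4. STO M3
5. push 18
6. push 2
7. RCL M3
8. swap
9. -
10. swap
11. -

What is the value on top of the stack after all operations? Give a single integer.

After op 1 (RCL M0): stack=[0] mem=[0,0,0,0]
After op 2 (dup): stack=[0,0] mem=[0,0,0,0]
After op 3 (-): stack=[0] mem=[0,0,0,0]
After op 4 (STO M3): stack=[empty] mem=[0,0,0,0]
After op 5 (push 18): stack=[18] mem=[0,0,0,0]
After op 6 (push 2): stack=[18,2] mem=[0,0,0,0]
After op 7 (RCL M3): stack=[18,2,0] mem=[0,0,0,0]
After op 8 (swap): stack=[18,0,2] mem=[0,0,0,0]
After op 9 (-): stack=[18,-2] mem=[0,0,0,0]
After op 10 (swap): stack=[-2,18] mem=[0,0,0,0]
After op 11 (-): stack=[-20] mem=[0,0,0,0]

Answer: -20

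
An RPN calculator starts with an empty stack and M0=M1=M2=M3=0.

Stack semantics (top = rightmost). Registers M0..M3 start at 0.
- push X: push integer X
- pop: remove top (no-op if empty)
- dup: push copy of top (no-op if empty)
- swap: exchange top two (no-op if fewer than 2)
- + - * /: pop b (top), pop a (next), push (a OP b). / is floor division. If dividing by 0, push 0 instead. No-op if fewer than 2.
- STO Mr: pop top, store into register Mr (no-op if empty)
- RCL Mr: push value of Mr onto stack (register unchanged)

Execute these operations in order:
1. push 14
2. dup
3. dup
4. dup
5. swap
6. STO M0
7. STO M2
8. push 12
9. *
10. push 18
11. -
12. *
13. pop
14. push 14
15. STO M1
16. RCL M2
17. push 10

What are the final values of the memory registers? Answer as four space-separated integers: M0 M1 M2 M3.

After op 1 (push 14): stack=[14] mem=[0,0,0,0]
After op 2 (dup): stack=[14,14] mem=[0,0,0,0]
After op 3 (dup): stack=[14,14,14] mem=[0,0,0,0]
After op 4 (dup): stack=[14,14,14,14] mem=[0,0,0,0]
After op 5 (swap): stack=[14,14,14,14] mem=[0,0,0,0]
After op 6 (STO M0): stack=[14,14,14] mem=[14,0,0,0]
After op 7 (STO M2): stack=[14,14] mem=[14,0,14,0]
After op 8 (push 12): stack=[14,14,12] mem=[14,0,14,0]
After op 9 (*): stack=[14,168] mem=[14,0,14,0]
After op 10 (push 18): stack=[14,168,18] mem=[14,0,14,0]
After op 11 (-): stack=[14,150] mem=[14,0,14,0]
After op 12 (*): stack=[2100] mem=[14,0,14,0]
After op 13 (pop): stack=[empty] mem=[14,0,14,0]
After op 14 (push 14): stack=[14] mem=[14,0,14,0]
After op 15 (STO M1): stack=[empty] mem=[14,14,14,0]
After op 16 (RCL M2): stack=[14] mem=[14,14,14,0]
After op 17 (push 10): stack=[14,10] mem=[14,14,14,0]

Answer: 14 14 14 0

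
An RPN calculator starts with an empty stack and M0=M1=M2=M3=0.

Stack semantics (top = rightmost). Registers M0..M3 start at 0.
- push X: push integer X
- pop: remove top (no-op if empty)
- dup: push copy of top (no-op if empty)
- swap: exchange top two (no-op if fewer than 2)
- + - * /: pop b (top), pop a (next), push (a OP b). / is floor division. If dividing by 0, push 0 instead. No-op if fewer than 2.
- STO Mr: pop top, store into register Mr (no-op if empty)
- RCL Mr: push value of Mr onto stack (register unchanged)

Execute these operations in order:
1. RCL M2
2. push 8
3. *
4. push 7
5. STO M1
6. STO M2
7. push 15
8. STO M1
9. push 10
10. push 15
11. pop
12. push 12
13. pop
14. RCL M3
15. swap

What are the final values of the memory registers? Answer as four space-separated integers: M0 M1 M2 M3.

Answer: 0 15 0 0

Derivation:
After op 1 (RCL M2): stack=[0] mem=[0,0,0,0]
After op 2 (push 8): stack=[0,8] mem=[0,0,0,0]
After op 3 (*): stack=[0] mem=[0,0,0,0]
After op 4 (push 7): stack=[0,7] mem=[0,0,0,0]
After op 5 (STO M1): stack=[0] mem=[0,7,0,0]
After op 6 (STO M2): stack=[empty] mem=[0,7,0,0]
After op 7 (push 15): stack=[15] mem=[0,7,0,0]
After op 8 (STO M1): stack=[empty] mem=[0,15,0,0]
After op 9 (push 10): stack=[10] mem=[0,15,0,0]
After op 10 (push 15): stack=[10,15] mem=[0,15,0,0]
After op 11 (pop): stack=[10] mem=[0,15,0,0]
After op 12 (push 12): stack=[10,12] mem=[0,15,0,0]
After op 13 (pop): stack=[10] mem=[0,15,0,0]
After op 14 (RCL M3): stack=[10,0] mem=[0,15,0,0]
After op 15 (swap): stack=[0,10] mem=[0,15,0,0]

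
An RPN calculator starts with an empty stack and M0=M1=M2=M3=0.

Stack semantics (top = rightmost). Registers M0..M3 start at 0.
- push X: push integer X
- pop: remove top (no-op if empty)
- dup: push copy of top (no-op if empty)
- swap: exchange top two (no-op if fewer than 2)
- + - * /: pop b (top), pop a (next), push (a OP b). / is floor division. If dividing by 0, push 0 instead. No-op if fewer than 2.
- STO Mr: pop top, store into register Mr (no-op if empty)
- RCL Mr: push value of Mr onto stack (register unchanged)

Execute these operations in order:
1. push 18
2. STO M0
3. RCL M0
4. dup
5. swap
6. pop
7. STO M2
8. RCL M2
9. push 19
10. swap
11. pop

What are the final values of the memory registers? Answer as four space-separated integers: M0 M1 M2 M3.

After op 1 (push 18): stack=[18] mem=[0,0,0,0]
After op 2 (STO M0): stack=[empty] mem=[18,0,0,0]
After op 3 (RCL M0): stack=[18] mem=[18,0,0,0]
After op 4 (dup): stack=[18,18] mem=[18,0,0,0]
After op 5 (swap): stack=[18,18] mem=[18,0,0,0]
After op 6 (pop): stack=[18] mem=[18,0,0,0]
After op 7 (STO M2): stack=[empty] mem=[18,0,18,0]
After op 8 (RCL M2): stack=[18] mem=[18,0,18,0]
After op 9 (push 19): stack=[18,19] mem=[18,0,18,0]
After op 10 (swap): stack=[19,18] mem=[18,0,18,0]
After op 11 (pop): stack=[19] mem=[18,0,18,0]

Answer: 18 0 18 0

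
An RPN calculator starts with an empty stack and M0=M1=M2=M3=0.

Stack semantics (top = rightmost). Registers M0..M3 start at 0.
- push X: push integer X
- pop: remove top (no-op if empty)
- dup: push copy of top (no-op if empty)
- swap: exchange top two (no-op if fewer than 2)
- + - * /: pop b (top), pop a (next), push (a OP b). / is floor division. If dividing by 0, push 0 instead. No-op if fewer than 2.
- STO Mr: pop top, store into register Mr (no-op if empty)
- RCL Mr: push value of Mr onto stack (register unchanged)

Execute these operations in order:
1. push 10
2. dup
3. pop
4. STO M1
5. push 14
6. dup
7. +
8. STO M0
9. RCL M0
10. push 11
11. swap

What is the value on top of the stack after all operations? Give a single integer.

After op 1 (push 10): stack=[10] mem=[0,0,0,0]
After op 2 (dup): stack=[10,10] mem=[0,0,0,0]
After op 3 (pop): stack=[10] mem=[0,0,0,0]
After op 4 (STO M1): stack=[empty] mem=[0,10,0,0]
After op 5 (push 14): stack=[14] mem=[0,10,0,0]
After op 6 (dup): stack=[14,14] mem=[0,10,0,0]
After op 7 (+): stack=[28] mem=[0,10,0,0]
After op 8 (STO M0): stack=[empty] mem=[28,10,0,0]
After op 9 (RCL M0): stack=[28] mem=[28,10,0,0]
After op 10 (push 11): stack=[28,11] mem=[28,10,0,0]
After op 11 (swap): stack=[11,28] mem=[28,10,0,0]

Answer: 28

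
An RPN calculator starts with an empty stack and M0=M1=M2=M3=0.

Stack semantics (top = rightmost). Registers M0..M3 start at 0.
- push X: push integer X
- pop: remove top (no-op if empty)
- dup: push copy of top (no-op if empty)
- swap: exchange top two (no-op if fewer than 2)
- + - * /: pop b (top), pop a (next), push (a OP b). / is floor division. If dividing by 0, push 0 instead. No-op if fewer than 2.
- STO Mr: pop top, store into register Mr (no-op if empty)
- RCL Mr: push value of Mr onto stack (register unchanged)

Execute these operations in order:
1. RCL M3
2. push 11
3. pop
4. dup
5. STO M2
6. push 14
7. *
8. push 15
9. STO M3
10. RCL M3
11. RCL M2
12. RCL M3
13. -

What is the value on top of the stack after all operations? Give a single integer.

After op 1 (RCL M3): stack=[0] mem=[0,0,0,0]
After op 2 (push 11): stack=[0,11] mem=[0,0,0,0]
After op 3 (pop): stack=[0] mem=[0,0,0,0]
After op 4 (dup): stack=[0,0] mem=[0,0,0,0]
After op 5 (STO M2): stack=[0] mem=[0,0,0,0]
After op 6 (push 14): stack=[0,14] mem=[0,0,0,0]
After op 7 (*): stack=[0] mem=[0,0,0,0]
After op 8 (push 15): stack=[0,15] mem=[0,0,0,0]
After op 9 (STO M3): stack=[0] mem=[0,0,0,15]
After op 10 (RCL M3): stack=[0,15] mem=[0,0,0,15]
After op 11 (RCL M2): stack=[0,15,0] mem=[0,0,0,15]
After op 12 (RCL M3): stack=[0,15,0,15] mem=[0,0,0,15]
After op 13 (-): stack=[0,15,-15] mem=[0,0,0,15]

Answer: -15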